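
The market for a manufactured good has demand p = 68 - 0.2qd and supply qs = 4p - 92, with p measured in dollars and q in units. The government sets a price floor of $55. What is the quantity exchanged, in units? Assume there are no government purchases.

Rearranging demand gives qd = 340 - 5p. Equilibrium: 340 - 5p = 4p - 92, so 432 = 9p and p* = 48, q* = 100.
Since 55 > 48, the floor is binding.
At p = 55: qd = 340 - 5·55 = 65 and qs = 4·55 - 92 = 128.
The quantity actually transacted is the short side, demand: 65.

65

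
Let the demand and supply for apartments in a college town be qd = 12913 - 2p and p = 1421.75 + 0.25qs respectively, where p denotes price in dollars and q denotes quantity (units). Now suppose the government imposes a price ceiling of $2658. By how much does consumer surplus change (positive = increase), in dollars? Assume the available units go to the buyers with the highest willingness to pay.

Rearranging supply gives qs = 4p - 5687. Setting quantity demanded equal to quantity supplied, 12913 - 2p = 4p - 5687, gives p* = 3100 and q* = 6713.
Since 2658 < 3100, the ceiling is binding.
At p = 2658: qd = 12913 - 2·2658 = 7597 and qs = 4·2658 - 5687 = 4945.
Consumer surplus without the control is ½ · (6456.5 - 3100) · 6713 = 11266092.25.
With the ceiling, 4945 units are sold at 2658 (assume they go to the highest-value buyers). The demand price at q = 4945 is 3984, so CS = ½ · [(6456.5 - 2658) + (3984 - 2658)] · 4945 = 12670326.25.
Change in consumer surplus = 12670326.25 - 11266092.25 = 1404234.

1404234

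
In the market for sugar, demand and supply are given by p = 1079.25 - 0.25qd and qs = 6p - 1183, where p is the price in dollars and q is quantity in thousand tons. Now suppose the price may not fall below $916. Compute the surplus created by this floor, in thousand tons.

Rearranging demand gives qd = 4317 - 4p. Without the control the market clears where 4317 - 4p = 6p - 1183, i.e. p* = 550 and q* = 2117.
The floor of 916 is above the equilibrium price 550, so it binds.
At p = 916: qd = 4317 - 4·916 = 653 and qs = 6·916 - 1183 = 4313.
Surplus = qs - qd = 4313 - 653 = 3660.

3660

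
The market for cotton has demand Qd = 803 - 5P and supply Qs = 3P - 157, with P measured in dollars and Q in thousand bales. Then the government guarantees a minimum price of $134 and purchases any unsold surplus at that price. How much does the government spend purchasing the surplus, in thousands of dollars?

Equilibrium: 803 - 5P = 3P - 157, so 960 = 8P and P* = 120, Q* = 203.
Since 134 > 120, the floor is binding.
At P = 134: Qd = 803 - 5·134 = 133 and Qs = 3·134 - 157 = 245.
Surplus = Qs - Qd = 112.
Government expenditure = surplus × support price = 112 × 134 = 15008.

15008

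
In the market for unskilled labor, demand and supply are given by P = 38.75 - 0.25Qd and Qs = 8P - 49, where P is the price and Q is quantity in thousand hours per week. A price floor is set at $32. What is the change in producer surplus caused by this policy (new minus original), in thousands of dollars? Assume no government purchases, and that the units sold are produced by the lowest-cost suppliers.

Rearranging demand gives Qd = 155 - 4P. Setting quantity demanded equal to quantity supplied, 155 - 4P = 8P - 49, gives P* = 17 and Q* = 87.
Since 32 > 17, the floor is binding.
At P = 32: Qd = 155 - 4·32 = 27 and Qs = 8·32 - 49 = 207.
Producer surplus without the control is ½ · (17 - 6.125) · 87 = 473.0625.
With the floor, 27 units are sold at 32. The supply price at Q = 27 is 9.5, so PS = ½ · [(32 - 6.125) + (32 - 9.5)] · 27 = 653.0625.
Change in producer surplus = 653.0625 - 473.0625 = 180.

180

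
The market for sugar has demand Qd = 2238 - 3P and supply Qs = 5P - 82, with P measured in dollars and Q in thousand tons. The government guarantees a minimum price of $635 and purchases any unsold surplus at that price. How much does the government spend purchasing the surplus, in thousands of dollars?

In a free market, 2238 - 3P = 5P - 82 gives the equilibrium P* = 290, Q* = 1368.
The floor of 635 is above the equilibrium price 290, so it binds.
At P = 635: Qd = 2238 - 3·635 = 333 and Qs = 5·635 - 82 = 3093.
Surplus = Qs - Qd = 2760.
Government expenditure = surplus × support price = 2760 × 635 = 1752600.

1752600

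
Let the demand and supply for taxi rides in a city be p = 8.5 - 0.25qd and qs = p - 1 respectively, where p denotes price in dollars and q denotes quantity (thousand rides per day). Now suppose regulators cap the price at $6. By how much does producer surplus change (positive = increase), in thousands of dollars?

-5.5

Rearranging demand gives qd = 34 - 4p. Equilibrium: 34 - 4p = p - 1, so 35 = 5p and p* = 7, q* = 6.
Because the ceiling (6) lies below the market-clearing price, it is binding.
At p = 6: qd = 34 - 4·6 = 10 and qs = 6 - 1 = 5.
Producer surplus without the control is ½ · (7 - 1) · 6 = 18.
With the ceiling, producers sell 5 units at 6, so PS = ½ · (6 - 1) · 5 = 12.5.
Change in producer surplus = 12.5 - 18 = -5.5.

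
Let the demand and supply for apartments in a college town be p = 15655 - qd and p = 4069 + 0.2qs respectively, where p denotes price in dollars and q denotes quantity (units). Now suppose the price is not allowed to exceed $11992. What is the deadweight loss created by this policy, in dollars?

Rearranging demand gives qd = 15655 - p; rearranging supply gives qs = 5p - 20345. Setting quantity demanded equal to quantity supplied, 15655 - p = 5p - 20345, gives p* = 6000 and q* = 9655.
Since 11992 is above p* = 6000, the ceiling does not bind and the free-market outcome prevails.
Since the control does not bind, no trades are prevented and deadweight loss is zero.

0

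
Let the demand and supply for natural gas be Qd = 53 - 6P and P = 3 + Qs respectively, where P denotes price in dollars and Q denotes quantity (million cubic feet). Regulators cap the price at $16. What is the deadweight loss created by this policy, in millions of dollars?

0

Rearranging supply gives Qs = P - 3. In a free market, 53 - 6P = P - 3 gives the equilibrium P* = 8, Q* = 5.
The ceiling of 16 is above the equilibrium price 8, so it is not binding; the market clears at P* = 8, Q* = 5.
Since the control does not bind, no trades are prevented and deadweight loss is zero.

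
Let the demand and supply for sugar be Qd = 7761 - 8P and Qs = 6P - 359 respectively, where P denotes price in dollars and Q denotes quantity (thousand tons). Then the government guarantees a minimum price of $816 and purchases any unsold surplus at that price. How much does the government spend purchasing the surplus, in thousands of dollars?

2696064

Setting quantity demanded equal to quantity supplied, 7761 - 8P = 6P - 359, gives P* = 580 and Q* = 3121.
Since 816 > 580, the floor is binding.
At P = 816: Qd = 7761 - 8·816 = 1233 and Qs = 6·816 - 359 = 4537.
Surplus = Qs - Qd = 3304.
Government expenditure = surplus × support price = 3304 × 816 = 2696064.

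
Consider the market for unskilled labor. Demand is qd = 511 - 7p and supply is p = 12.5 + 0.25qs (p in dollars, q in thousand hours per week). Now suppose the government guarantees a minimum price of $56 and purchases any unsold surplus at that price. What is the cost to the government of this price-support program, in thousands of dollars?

Rearranging supply gives qs = 4p - 50. Equilibrium: 511 - 7p = 4p - 50, so 561 = 11p and p* = 51, q* = 154.
Since 56 > 51, the floor is binding.
At p = 56: qd = 511 - 7·56 = 119 and qs = 4·56 - 50 = 174.
Surplus = qs - qd = 55.
Government expenditure = surplus × support price = 55 × 56 = 3080.

3080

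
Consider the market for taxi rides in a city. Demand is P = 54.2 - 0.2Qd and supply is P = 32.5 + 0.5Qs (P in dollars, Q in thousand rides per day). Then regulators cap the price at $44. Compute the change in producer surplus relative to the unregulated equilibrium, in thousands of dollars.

-108

Rearranging demand gives Qd = 271 - 5P; rearranging supply gives Qs = 2P - 65. Equilibrium: 271 - 5P = 2P - 65, so 336 = 7P and P* = 48, Q* = 31.
The ceiling of 44 is below the equilibrium price 48, so it binds.
At P = 44: Qd = 271 - 5·44 = 51 and Qs = 2·44 - 65 = 23.
Producer surplus without the control is ½ · (48 - 32.5) · 31 = 240.25.
With the ceiling, producers sell 23 units at 44, so PS = ½ · (44 - 32.5) · 23 = 132.25.
Change in producer surplus = 132.25 - 240.25 = -108.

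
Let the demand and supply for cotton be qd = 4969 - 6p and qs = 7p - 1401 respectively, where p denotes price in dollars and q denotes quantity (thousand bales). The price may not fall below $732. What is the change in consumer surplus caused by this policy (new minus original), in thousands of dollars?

-315326

In a free market, 4969 - 6p = 7p - 1401 gives the equilibrium p* = 490, q* = 2029.
The floor of 732 is above the equilibrium price 490, so it binds.
At p = 732: qd = 4969 - 6·732 = 577 and qs = 7·732 - 1401 = 3723.
Consumer surplus without the control is ½ · (4969/6 - 490) · 2029 = 4116841/12.
With the floor, consumers buy 577 units at 732, so CS = ½ · (4969/6 - 732) · 577 = 332929/12.
Change in consumer surplus = 332929/12 - 4116841/12 = -315326.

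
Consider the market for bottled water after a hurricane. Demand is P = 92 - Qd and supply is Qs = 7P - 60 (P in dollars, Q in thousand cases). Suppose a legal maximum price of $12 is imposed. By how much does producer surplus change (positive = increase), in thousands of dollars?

-339.5

Rearranging demand gives Qd = 92 - P. Equilibrium: 92 - P = 7P - 60, so 152 = 8P and P* = 19, Q* = 73.
The ceiling of 12 is below the equilibrium price 19, so it binds.
At P = 12: Qd = 92 - 12 = 80 and Qs = 7·12 - 60 = 24.
Producer surplus without the control is ½ · (19 - 60/7) · 73 = 5329/14.
With the ceiling, producers sell 24 units at 12, so PS = ½ · (12 - 60/7) · 24 = 288/7.
Change in producer surplus = 288/7 - 5329/14 = -339.5.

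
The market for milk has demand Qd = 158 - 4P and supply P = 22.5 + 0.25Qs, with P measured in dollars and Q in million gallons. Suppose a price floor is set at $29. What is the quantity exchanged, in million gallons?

Rearranging supply gives Qs = 4P - 90. Setting quantity demanded equal to quantity supplied, 158 - 4P = 4P - 90, gives P* = 31 and Q* = 34.
The floor of 29 is below the equilibrium price 31, so it is not binding; the market clears at P* = 31, Q* = 34.

34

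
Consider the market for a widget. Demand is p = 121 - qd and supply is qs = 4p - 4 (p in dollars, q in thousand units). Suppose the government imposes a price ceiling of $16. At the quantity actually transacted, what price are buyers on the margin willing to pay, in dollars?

61

Rearranging demand gives qd = 121 - p. Setting quantity demanded equal to quantity supplied, 121 - p = 4p - 4, gives p* = 25 and q* = 96.
Since 16 < 25, the ceiling is binding.
At p = 16: qd = 121 - 16 = 105 and qs = 4·16 - 4 = 60.
Only 60 units reach the market. On the demand curve, the marginal buyer's willingness to pay at q = 60 is (121 - 60) = 61.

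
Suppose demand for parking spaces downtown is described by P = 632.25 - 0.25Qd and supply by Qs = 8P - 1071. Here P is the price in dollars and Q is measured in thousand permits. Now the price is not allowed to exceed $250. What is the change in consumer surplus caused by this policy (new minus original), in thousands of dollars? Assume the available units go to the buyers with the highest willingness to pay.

Rearranging demand gives Qd = 2529 - 4P. In a free market, 2529 - 4P = 8P - 1071 gives the equilibrium P* = 300, Q* = 1329.
Since 250 < 300, the ceiling is binding.
At P = 250: Qd = 2529 - 4·250 = 1529 and Qs = 8·250 - 1071 = 929.
Consumer surplus without the control is ½ · (632.25 - 300) · 1329 = 220780.125.
With the ceiling, 929 units are sold at 250 (assume they go to the highest-value buyers). The demand price at Q = 929 is 400, so CS = ½ · [(632.25 - 250) + (400 - 250)] · 929 = 247230.125.
Change in consumer surplus = 247230.125 - 220780.125 = 26450.

26450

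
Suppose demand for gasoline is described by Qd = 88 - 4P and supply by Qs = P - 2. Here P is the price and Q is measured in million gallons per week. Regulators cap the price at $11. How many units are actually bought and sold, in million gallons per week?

9

Without the control the market clears where 88 - 4P = P - 2, i.e. P* = 18 and Q* = 16.
Since 11 < 18, the ceiling is binding.
At P = 11: Qd = 88 - 4·11 = 44 and Qs = 11 - 2 = 9.
The quantity actually transacted is the short side, supply: 9.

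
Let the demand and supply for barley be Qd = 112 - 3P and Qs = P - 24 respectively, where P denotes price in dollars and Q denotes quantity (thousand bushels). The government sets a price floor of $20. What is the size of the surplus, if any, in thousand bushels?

0

Equilibrium: 112 - 3P = P - 24, so 136 = 4P and P* = 34, Q* = 10.
Since 20 is below P* = 34, the floor does not bind and the free-market outcome prevails.
Since the control does not bind, there is no surplus.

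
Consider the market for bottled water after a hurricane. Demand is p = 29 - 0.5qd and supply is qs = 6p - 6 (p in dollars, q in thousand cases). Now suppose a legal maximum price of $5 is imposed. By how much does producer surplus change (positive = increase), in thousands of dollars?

-99

Rearranging demand gives qd = 58 - 2p. Without the control the market clears where 58 - 2p = 6p - 6, i.e. p* = 8 and q* = 42.
The ceiling of 5 is below the equilibrium price 8, so it binds.
At p = 5: qd = 58 - 2·5 = 48 and qs = 6·5 - 6 = 24.
Producer surplus without the control is ½ · (8 - 1) · 42 = 147.
With the ceiling, producers sell 24 units at 5, so PS = ½ · (5 - 1) · 24 = 48.
Change in producer surplus = 48 - 147 = -99.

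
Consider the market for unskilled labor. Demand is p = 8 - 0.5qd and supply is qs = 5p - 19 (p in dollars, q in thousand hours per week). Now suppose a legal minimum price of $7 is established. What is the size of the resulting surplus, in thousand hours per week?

14

Rearranging demand gives qd = 16 - 2p. Equilibrium: 16 - 2p = 5p - 19, so 35 = 7p and p* = 5, q* = 6.
Since 7 > 5, the floor is binding.
At p = 7: qd = 16 - 2·7 = 2 and qs = 5·7 - 19 = 16.
Surplus = qs - qd = 16 - 2 = 14.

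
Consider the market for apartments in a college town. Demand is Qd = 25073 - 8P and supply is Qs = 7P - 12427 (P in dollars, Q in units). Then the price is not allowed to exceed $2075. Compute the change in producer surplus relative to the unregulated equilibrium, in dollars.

In a free market, 25073 - 8P = 7P - 12427 gives the equilibrium P* = 2500, Q* = 5073.
The ceiling of 2075 is below the equilibrium price 2500, so it binds.
At P = 2075: Qd = 25073 - 8·2075 = 8473 and Qs = 7·2075 - 12427 = 2098.
Producer surplus without the control is ½ · (2500 - 12427/7) · 5073 = 25735329/14.
With the ceiling, producers sell 2098 units at 2075, so PS = ½ · (2075 - 12427/7) · 2098 = 2200802/7.
Change in producer surplus = 2200802/7 - 25735329/14 = -1523837.5.

-1523837.5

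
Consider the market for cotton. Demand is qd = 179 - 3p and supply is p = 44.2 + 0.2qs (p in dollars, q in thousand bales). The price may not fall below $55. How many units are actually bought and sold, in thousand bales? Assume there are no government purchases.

Rearranging supply gives qs = 5p - 221. Without the control the market clears where 179 - 3p = 5p - 221, i.e. p* = 50 and q* = 29.
Because the floor (55) lies above the market-clearing price, it is binding.
At p = 55: qd = 179 - 3·55 = 14 and qs = 5·55 - 221 = 54.
The quantity actually transacted is the short side, demand: 14.

14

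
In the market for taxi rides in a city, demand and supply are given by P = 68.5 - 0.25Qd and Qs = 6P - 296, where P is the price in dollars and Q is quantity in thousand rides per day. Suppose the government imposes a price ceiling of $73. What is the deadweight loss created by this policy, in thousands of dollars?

Rearranging demand gives Qd = 274 - 4P. In a free market, 274 - 4P = 6P - 296 gives the equilibrium P* = 57, Q* = 46.
Since 73 is above P* = 57, the ceiling does not bind and the free-market outcome prevails.
Since the control does not bind, no trades are prevented and deadweight loss is zero.

0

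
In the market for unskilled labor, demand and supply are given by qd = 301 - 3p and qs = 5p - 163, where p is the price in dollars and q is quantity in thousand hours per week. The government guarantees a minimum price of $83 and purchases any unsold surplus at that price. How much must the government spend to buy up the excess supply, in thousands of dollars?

In a free market, 301 - 3p = 5p - 163 gives the equilibrium p* = 58, q* = 127.
Since 83 > 58, the floor is binding.
At p = 83: qd = 301 - 3·83 = 52 and qs = 5·83 - 163 = 252.
Surplus = qs - qd = 200.
Government expenditure = surplus × support price = 200 × 83 = 16600.

16600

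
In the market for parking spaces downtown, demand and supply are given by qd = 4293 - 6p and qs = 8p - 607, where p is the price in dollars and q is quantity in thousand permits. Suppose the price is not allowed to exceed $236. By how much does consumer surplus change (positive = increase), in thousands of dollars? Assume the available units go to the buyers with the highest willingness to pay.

76722

Without the control the market clears where 4293 - 6p = 8p - 607, i.e. p* = 350 and q* = 2193.
The ceiling of 236 is below the equilibrium price 350, so it binds.
At p = 236: qd = 4293 - 6·236 = 2877 and qs = 8·236 - 607 = 1281.
Consumer surplus without the control is ½ · (715.5 - 350) · 2193 = 400770.75.
With the ceiling, 1281 units are sold at 236 (assume they go to the highest-value buyers). The demand price at q = 1281 is 502, so CS = ½ · [(715.5 - 236) + (502 - 236)] · 1281 = 477492.75.
Change in consumer surplus = 477492.75 - 400770.75 = 76722.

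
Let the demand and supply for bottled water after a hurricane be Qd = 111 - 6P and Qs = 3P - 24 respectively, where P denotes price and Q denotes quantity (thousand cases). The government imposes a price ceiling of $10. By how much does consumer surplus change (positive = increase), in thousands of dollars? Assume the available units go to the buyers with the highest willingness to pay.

Equilibrium: 111 - 6P = 3P - 24, so 135 = 9P and P* = 15, Q* = 21.
Because the ceiling (10) lies below the market-clearing price, it is binding.
At P = 10: Qd = 111 - 6·10 = 51 and Qs = 3·10 - 24 = 6.
Consumer surplus without the control is ½ · (18.5 - 15) · 21 = 36.75.
With the ceiling, 6 units are sold at 10 (assume they go to the highest-value buyers). The demand price at Q = 6 is 17.5, so CS = ½ · [(18.5 - 10) + (17.5 - 10)] · 6 = 48.
Change in consumer surplus = 48 - 36.75 = 11.25.

11.25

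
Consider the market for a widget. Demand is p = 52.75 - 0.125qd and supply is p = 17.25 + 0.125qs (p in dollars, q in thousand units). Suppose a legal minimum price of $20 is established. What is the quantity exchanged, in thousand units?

142

Rearranging demand gives qd = 422 - 8p; rearranging supply gives qs = 8p - 138. Setting quantity demanded equal to quantity supplied, 422 - 8p = 8p - 138, gives p* = 35 and q* = 142.
The floor of 20 is below the equilibrium price 35, so it is not binding; the market clears at p* = 35, q* = 142.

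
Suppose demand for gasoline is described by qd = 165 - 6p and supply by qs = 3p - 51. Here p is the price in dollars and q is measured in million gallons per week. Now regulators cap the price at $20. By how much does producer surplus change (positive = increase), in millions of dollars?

Without the control the market clears where 165 - 6p = 3p - 51, i.e. p* = 24 and q* = 21.
The ceiling of 20 is below the equilibrium price 24, so it binds.
At p = 20: qd = 165 - 6·20 = 45 and qs = 3·20 - 51 = 9.
Producer surplus without the control is ½ · (24 - 17) · 21 = 73.5.
With the ceiling, producers sell 9 units at 20, so PS = ½ · (20 - 17) · 9 = 13.5.
Change in producer surplus = 13.5 - 73.5 = -60.

-60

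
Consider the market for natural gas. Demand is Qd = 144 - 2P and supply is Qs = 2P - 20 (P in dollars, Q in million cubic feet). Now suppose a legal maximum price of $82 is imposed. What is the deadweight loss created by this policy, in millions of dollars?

0

Without the control the market clears where 144 - 2P = 2P - 20, i.e. P* = 41 and Q* = 62.
The ceiling of 82 is above the equilibrium price 41, so it is not binding; the market clears at P* = 41, Q* = 62.
Since the control does not bind, no trades are prevented and deadweight loss is zero.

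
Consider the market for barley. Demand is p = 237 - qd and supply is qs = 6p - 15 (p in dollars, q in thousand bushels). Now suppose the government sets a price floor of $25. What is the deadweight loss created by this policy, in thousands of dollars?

0

Rearranging demand gives qd = 237 - p. Equilibrium: 237 - p = 6p - 15, so 252 = 7p and p* = 36, q* = 201.
Since 25 is below p* = 36, the floor does not bind and the free-market outcome prevails.
Since the control does not bind, no trades are prevented and deadweight loss is zero.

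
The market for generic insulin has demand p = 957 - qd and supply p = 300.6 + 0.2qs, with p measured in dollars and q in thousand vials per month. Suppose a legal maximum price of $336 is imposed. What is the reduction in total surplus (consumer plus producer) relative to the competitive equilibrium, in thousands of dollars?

82140

Rearranging demand gives qd = 957 - p; rearranging supply gives qs = 5p - 1503. Setting quantity demanded equal to quantity supplied, 957 - p = 5p - 1503, gives p* = 410 and q* = 547.
Because the ceiling (336) lies below the market-clearing price, it is binding.
At p = 336: qd = 957 - 336 = 621 and qs = 5·336 - 1503 = 177.
Quantity traded falls to 177. At q = 177 the demand price is 957 - 177 = 780 and the supply price is (1503 + 177)/5 = 336.
Deadweight loss = ½ · (780 - 336) · (547 - 177) = ½ · 444 · 370 = 82140.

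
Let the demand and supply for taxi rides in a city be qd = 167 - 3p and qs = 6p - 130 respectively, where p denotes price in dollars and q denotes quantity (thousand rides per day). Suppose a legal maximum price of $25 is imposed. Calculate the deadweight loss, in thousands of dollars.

In a free market, 167 - 3p = 6p - 130 gives the equilibrium p* = 33, q* = 68.
Since 25 < 33, the ceiling is binding.
At p = 25: qd = 167 - 3·25 = 92 and qs = 6·25 - 130 = 20.
Quantity traded falls to 20. At q = 20 the demand price is (167 - 20)/3 = 49 and the supply price is (130 + 20)/6 = 25.
Deadweight loss = ½ · (49 - 25) · (68 - 20) = ½ · 24 · 48 = 576.

576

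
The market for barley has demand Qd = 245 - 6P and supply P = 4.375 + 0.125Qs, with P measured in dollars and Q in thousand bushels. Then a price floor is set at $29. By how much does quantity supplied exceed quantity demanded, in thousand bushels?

126

Rearranging supply gives Qs = 8P - 35. Equilibrium: 245 - 6P = 8P - 35, so 280 = 14P and P* = 20, Q* = 125.
Because the floor (29) lies above the market-clearing price, it is binding.
At P = 29: Qd = 245 - 6·29 = 71 and Qs = 8·29 - 35 = 197.
Surplus = Qs - Qd = 197 - 71 = 126.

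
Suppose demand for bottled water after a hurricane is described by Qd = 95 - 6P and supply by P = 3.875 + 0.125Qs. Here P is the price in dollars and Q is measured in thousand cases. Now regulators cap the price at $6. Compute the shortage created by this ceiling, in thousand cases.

Rearranging supply gives Qs = 8P - 31. Equilibrium: 95 - 6P = 8P - 31, so 126 = 14P and P* = 9, Q* = 41.
Since 6 < 9, the ceiling is binding.
At P = 6: Qd = 95 - 6·6 = 59 and Qs = 8·6 - 31 = 17.
Shortage = Qd - Qs = 59 - 17 = 42.

42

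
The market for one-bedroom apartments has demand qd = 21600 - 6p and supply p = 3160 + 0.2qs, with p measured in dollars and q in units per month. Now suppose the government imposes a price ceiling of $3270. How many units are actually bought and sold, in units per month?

550

Rearranging supply gives qs = 5p - 15800. Setting quantity demanded equal to quantity supplied, 21600 - 6p = 5p - 15800, gives p* = 3400 and q* = 1200.
Because the ceiling (3270) lies below the market-clearing price, it is binding.
At p = 3270: qd = 21600 - 6·3270 = 1980 and qs = 5·3270 - 15800 = 550.
The quantity actually transacted is the short side, supply: 550.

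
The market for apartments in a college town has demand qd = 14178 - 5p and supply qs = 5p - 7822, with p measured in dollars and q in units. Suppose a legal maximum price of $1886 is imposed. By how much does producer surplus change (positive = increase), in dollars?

Without the control the market clears where 14178 - 5p = 5p - 7822, i.e. p* = 2200 and q* = 3178.
Since 1886 < 2200, the ceiling is binding.
At p = 1886: qd = 14178 - 5·1886 = 4748 and qs = 5·1886 - 7822 = 1608.
Producer surplus without the control is ½ · (2200 - 1564.4) · 3178 = 1009968.4.
With the ceiling, producers sell 1608 units at 1886, so PS = ½ · (1886 - 1564.4) · 1608 = 258566.4.
Change in producer surplus = 258566.4 - 1009968.4 = -751402.

-751402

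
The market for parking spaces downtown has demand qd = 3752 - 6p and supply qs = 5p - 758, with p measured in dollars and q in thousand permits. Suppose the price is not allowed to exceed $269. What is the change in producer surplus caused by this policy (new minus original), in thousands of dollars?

Setting quantity demanded equal to quantity supplied, 3752 - 6p = 5p - 758, gives p* = 410 and q* = 1292.
The ceiling of 269 is below the equilibrium price 410, so it binds.
At p = 269: qd = 3752 - 6·269 = 2138 and qs = 5·269 - 758 = 587.
Producer surplus without the control is ½ · (410 - 151.6) · 1292 = 166926.4.
With the ceiling, producers sell 587 units at 269, so PS = ½ · (269 - 151.6) · 587 = 34456.9.
Change in producer surplus = 34456.9 - 166926.4 = -132469.5.

-132469.5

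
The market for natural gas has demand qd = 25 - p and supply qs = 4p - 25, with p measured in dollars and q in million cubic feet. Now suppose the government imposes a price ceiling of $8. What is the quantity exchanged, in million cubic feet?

7

In a free market, 25 - p = 4p - 25 gives the equilibrium p* = 10, q* = 15.
Because the ceiling (8) lies below the market-clearing price, it is binding.
At p = 8: qd = 25 - 8 = 17 and qs = 4·8 - 25 = 7.
The quantity actually transacted is the short side, supply: 7.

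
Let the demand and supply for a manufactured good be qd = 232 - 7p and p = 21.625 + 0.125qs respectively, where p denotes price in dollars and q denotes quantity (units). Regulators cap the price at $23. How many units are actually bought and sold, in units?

Rearranging supply gives qs = 8p - 173. Without the control the market clears where 232 - 7p = 8p - 173, i.e. p* = 27 and q* = 43.
Since 23 < 27, the ceiling is binding.
At p = 23: qd = 232 - 7·23 = 71 and qs = 8·23 - 173 = 11.
The quantity actually transacted is the short side, supply: 11.

11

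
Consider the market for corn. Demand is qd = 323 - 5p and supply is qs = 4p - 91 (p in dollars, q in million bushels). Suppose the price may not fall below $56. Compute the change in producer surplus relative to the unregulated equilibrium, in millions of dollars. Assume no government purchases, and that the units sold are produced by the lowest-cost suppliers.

Without the control the market clears where 323 - 5p = 4p - 91, i.e. p* = 46 and q* = 93.
The floor of 56 is above the equilibrium price 46, so it binds.
At p = 56: qd = 323 - 5·56 = 43 and qs = 4·56 - 91 = 133.
Producer surplus without the control is ½ · (46 - 22.75) · 93 = 1081.125.
With the floor, 43 units are sold at 56. The supply price at q = 43 is 33.5, so PS = ½ · [(56 - 22.75) + (56 - 33.5)] · 43 = 1198.625.
Change in producer surplus = 1198.625 - 1081.125 = 117.5.

117.5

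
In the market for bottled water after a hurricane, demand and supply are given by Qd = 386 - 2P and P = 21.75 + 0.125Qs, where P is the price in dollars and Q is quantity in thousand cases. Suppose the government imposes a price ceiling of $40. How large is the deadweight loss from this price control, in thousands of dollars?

Rearranging supply gives Qs = 8P - 174. Without the control the market clears where 386 - 2P = 8P - 174, i.e. P* = 56 and Q* = 274.
Because the ceiling (40) lies below the market-clearing price, it is binding.
At P = 40: Qd = 386 - 2·40 = 306 and Qs = 8·40 - 174 = 146.
Quantity traded falls to 146. At Q = 146 the demand price is (386 - 146)/2 = 120 and the supply price is (174 + 146)/8 = 40.
Deadweight loss = ½ · (120 - 40) · (274 - 146) = ½ · 80 · 128 = 5120.

5120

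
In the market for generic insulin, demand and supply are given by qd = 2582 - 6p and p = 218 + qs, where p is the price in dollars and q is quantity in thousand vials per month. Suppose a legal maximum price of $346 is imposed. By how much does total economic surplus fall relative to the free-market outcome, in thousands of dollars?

1701

Rearranging supply gives qs = p - 218. In a free market, 2582 - 6p = p - 218 gives the equilibrium p* = 400, q* = 182.
The ceiling of 346 is below the equilibrium price 400, so it binds.
At p = 346: qd = 2582 - 6·346 = 506 and qs = 346 - 218 = 128.
Quantity traded falls to 128. At q = 128 the demand price is (2582 - 128)/6 = 409 and the supply price is 218 + 128 = 346.
Deadweight loss = ½ · (409 - 346) · (182 - 128) = ½ · 63 · 54 = 1701.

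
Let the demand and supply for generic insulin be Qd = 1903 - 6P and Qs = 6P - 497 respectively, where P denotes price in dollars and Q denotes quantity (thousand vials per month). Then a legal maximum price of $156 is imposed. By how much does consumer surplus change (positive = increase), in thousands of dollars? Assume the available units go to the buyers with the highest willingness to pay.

13508

Setting quantity demanded equal to quantity supplied, 1903 - 6P = 6P - 497, gives P* = 200 and Q* = 703.
Since 156 < 200, the ceiling is binding.
At P = 156: Qd = 1903 - 6·156 = 967 and Qs = 6·156 - 497 = 439.
Consumer surplus without the control is ½ · (1903/6 - 200) · 703 = 494209/12.
With the ceiling, 439 units are sold at 156 (assume they go to the highest-value buyers). The demand price at Q = 439 is 244, so CS = ½ · [(1903/6 - 156) + (244 - 156)] · 439 = 656305/12.
Change in consumer surplus = 656305/12 - 494209/12 = 13508.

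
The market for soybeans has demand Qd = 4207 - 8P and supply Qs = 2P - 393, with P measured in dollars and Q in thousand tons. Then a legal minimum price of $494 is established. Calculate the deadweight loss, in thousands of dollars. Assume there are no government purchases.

23120

Without the control the market clears where 4207 - 8P = 2P - 393, i.e. P* = 460 and Q* = 527.
Because the floor (494) lies above the market-clearing price, it is binding.
At P = 494: Qd = 4207 - 8·494 = 255 and Qs = 2·494 - 393 = 595.
Quantity traded falls to 255. At Q = 255 the demand price is (4207 - 255)/8 = 494 and the supply price is (393 + 255)/2 = 324.
Deadweight loss = ½ · (494 - 324) · (527 - 255) = ½ · 170 · 272 = 23120.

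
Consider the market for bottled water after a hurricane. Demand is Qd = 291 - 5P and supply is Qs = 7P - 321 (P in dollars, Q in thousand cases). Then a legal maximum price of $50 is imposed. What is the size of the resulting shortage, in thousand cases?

12

In a free market, 291 - 5P = 7P - 321 gives the equilibrium P* = 51, Q* = 36.
The ceiling of 50 is below the equilibrium price 51, so it binds.
At P = 50: Qd = 291 - 5·50 = 41 and Qs = 7·50 - 321 = 29.
Shortage = Qd - Qs = 41 - 29 = 12.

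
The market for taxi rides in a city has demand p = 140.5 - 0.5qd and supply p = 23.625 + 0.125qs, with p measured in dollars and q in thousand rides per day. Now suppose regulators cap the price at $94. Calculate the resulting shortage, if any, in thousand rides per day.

0

Rearranging demand gives qd = 281 - 2p; rearranging supply gives qs = 8p - 189. In a free market, 281 - 2p = 8p - 189 gives the equilibrium p* = 47, q* = 187.
Since 94 is above p* = 47, the ceiling does not bind and the free-market outcome prevails.
Since the control does not bind, there is no shortage.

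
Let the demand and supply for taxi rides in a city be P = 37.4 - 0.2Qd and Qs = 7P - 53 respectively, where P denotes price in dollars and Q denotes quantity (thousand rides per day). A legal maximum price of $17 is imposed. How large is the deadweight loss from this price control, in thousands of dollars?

Rearranging demand gives Qd = 187 - 5P. In a free market, 187 - 5P = 7P - 53 gives the equilibrium P* = 20, Q* = 87.
Since 17 < 20, the ceiling is binding.
At P = 17: Qd = 187 - 5·17 = 102 and Qs = 7·17 - 53 = 66.
Quantity traded falls to 66. At Q = 66 the demand price is (187 - 66)/5 = 24.2 and the supply price is (53 + 66)/7 = 17.
Deadweight loss = ½ · (24.2 - 17) · (87 - 66) = ½ · 7.2 · 21 = 75.6.

75.6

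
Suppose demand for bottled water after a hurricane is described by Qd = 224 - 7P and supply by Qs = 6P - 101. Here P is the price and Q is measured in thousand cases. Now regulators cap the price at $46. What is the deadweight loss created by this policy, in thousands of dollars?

0

In a free market, 224 - 7P = 6P - 101 gives the equilibrium P* = 25, Q* = 49.
The ceiling of 46 is above the equilibrium price 25, so it is not binding; the market clears at P* = 25, Q* = 49.
Since the control does not bind, no trades are prevented and deadweight loss is zero.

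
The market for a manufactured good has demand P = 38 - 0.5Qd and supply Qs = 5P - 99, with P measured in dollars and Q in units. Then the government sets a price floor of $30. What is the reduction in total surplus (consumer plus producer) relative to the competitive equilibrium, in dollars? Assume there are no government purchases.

Rearranging demand gives Qd = 76 - 2P. Equilibrium: 76 - 2P = 5P - 99, so 175 = 7P and P* = 25, Q* = 26.
The floor of 30 is above the equilibrium price 25, so it binds.
At P = 30: Qd = 76 - 2·30 = 16 and Qs = 5·30 - 99 = 51.
Quantity traded falls to 16. At Q = 16 the demand price is (76 - 16)/2 = 30 and the supply price is (99 + 16)/5 = 23.
Deadweight loss = ½ · (30 - 23) · (26 - 16) = ½ · 7 · 10 = 35.

35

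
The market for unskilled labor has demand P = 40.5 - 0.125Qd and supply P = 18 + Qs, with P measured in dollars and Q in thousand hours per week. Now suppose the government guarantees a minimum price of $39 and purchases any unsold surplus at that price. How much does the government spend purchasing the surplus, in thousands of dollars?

Rearranging demand gives Qd = 324 - 8P; rearranging supply gives Qs = P - 18. Equilibrium: 324 - 8P = P - 18, so 342 = 9P and P* = 38, Q* = 20.
Because the floor (39) lies above the market-clearing price, it is binding.
At P = 39: Qd = 324 - 8·39 = 12 and Qs = 39 - 18 = 21.
Surplus = Qs - Qd = 9.
Government expenditure = surplus × support price = 9 × 39 = 351.

351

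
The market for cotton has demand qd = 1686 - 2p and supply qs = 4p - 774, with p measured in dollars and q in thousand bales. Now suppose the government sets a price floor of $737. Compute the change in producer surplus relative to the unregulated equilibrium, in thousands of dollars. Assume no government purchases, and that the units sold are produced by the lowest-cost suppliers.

Without the control the market clears where 1686 - 2p = 4p - 774, i.e. p* = 410 and q* = 866.
Because the floor (737) lies above the market-clearing price, it is binding.
At p = 737: qd = 1686 - 2·737 = 212 and qs = 4·737 - 774 = 2174.
Producer surplus without the control is ½ · (410 - 193.5) · 866 = 93744.5.
With the floor, 212 units are sold at 737. The supply price at q = 212 is 246.5, so PS = ½ · [(737 - 193.5) + (737 - 246.5)] · 212 = 109604.
Change in producer surplus = 109604 - 93744.5 = 15859.5.

15859.5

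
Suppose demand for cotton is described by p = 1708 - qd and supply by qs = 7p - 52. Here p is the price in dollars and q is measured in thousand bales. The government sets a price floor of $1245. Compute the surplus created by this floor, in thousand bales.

8200

Rearranging demand gives qd = 1708 - p. Without the control the market clears where 1708 - p = 7p - 52, i.e. p* = 220 and q* = 1488.
Because the floor (1245) lies above the market-clearing price, it is binding.
At p = 1245: qd = 1708 - 1245 = 463 and qs = 7·1245 - 52 = 8663.
Surplus = qs - qd = 8663 - 463 = 8200.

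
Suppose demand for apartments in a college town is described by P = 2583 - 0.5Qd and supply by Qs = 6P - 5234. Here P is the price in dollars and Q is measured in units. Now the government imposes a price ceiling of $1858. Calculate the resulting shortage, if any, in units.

Rearranging demand gives Qd = 5166 - 2P. In a free market, 5166 - 2P = 6P - 5234 gives the equilibrium P* = 1300, Q* = 2566.
Since 1858 is above P* = 1300, the ceiling does not bind and the free-market outcome prevails.
Since the control does not bind, there is no shortage.

0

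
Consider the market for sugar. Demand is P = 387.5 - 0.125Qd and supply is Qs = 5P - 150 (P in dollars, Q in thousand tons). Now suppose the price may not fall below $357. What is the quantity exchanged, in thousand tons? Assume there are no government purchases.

244

Rearranging demand gives Qd = 3100 - 8P. In a free market, 3100 - 8P = 5P - 150 gives the equilibrium P* = 250, Q* = 1100.
Since 357 > 250, the floor is binding.
At P = 357: Qd = 3100 - 8·357 = 244 and Qs = 5·357 - 150 = 1635.
The quantity actually transacted is the short side, demand: 244.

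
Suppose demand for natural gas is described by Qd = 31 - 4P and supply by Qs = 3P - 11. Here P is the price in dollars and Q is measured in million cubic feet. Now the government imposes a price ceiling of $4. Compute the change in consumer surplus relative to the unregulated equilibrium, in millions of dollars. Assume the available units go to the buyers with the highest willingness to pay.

Equilibrium: 31 - 4P = 3P - 11, so 42 = 7P and P* = 6, Q* = 7.
Since 4 < 6, the ceiling is binding.
At P = 4: Qd = 31 - 4·4 = 15 and Qs = 3·4 - 11 = 1.
Consumer surplus without the control is ½ · (7.75 - 6) · 7 = 6.125.
With the ceiling, 1 units are sold at 4 (assume they go to the highest-value buyers). The demand price at Q = 1 is 7.5, so CS = ½ · [(7.75 - 4) + (7.5 - 4)] · 1 = 3.625.
Change in consumer surplus = 3.625 - 6.125 = -2.5.

-2.5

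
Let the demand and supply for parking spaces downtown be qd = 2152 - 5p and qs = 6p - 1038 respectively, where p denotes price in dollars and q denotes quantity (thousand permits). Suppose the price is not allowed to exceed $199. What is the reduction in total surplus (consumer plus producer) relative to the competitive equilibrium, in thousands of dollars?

54654.6

Equilibrium: 2152 - 5p = 6p - 1038, so 3190 = 11p and p* = 290, q* = 702.
Since 199 < 290, the ceiling is binding.
At p = 199: qd = 2152 - 5·199 = 1157 and qs = 6·199 - 1038 = 156.
Quantity traded falls to 156. At q = 156 the demand price is (2152 - 156)/5 = 399.2 and the supply price is (1038 + 156)/6 = 199.
Deadweight loss = ½ · (399.2 - 199) · (702 - 156) = ½ · 200.2 · 546 = 54654.6.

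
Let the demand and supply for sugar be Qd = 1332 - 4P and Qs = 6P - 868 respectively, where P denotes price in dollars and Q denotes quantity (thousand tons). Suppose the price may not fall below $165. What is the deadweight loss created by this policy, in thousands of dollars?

Equilibrium: 1332 - 4P = 6P - 868, so 2200 = 10P and P* = 220, Q* = 452.
The floor of 165 is below the equilibrium price 220, so it is not binding; the market clears at P* = 220, Q* = 452.
Since the control does not bind, no trades are prevented and deadweight loss is zero.

0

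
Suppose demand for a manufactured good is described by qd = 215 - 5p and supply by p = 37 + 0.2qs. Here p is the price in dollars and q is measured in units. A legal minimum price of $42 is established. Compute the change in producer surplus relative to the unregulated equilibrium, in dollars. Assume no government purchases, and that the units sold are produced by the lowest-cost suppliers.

0

Rearranging supply gives qs = 5p - 185. Setting quantity demanded equal to quantity supplied, 215 - 5p = 5p - 185, gives p* = 40 and q* = 15.
Since 42 > 40, the floor is binding.
At p = 42: qd = 215 - 5·42 = 5 and qs = 5·42 - 185 = 25.
Producer surplus without the control is ½ · (40 - 37) · 15 = 22.5.
With the floor, 5 units are sold at 42. The supply price at q = 5 is 38, so PS = ½ · [(42 - 37) + (42 - 38)] · 5 = 22.5.
Change in producer surplus = 22.5 - 22.5 = 0.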